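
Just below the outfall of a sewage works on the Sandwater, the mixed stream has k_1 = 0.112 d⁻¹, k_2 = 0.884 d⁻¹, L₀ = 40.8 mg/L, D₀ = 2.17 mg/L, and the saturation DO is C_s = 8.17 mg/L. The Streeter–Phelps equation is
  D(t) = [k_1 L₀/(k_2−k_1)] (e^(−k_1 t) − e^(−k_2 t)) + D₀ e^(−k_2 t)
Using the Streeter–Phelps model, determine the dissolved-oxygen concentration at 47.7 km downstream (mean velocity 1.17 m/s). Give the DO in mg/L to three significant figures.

Travel time t = x/v = 47.7 km / (1.17 m/s) = 47700 m / 1.17 m/s = 40770 s = 0.4719 d.
k_1 L₀/(k_2−k_1) = 0.112×40.8/(0.884−0.112) = 4.570/0.7720 = 5.919 mg/L.
e^(−k_1 t) = e^(−0.112×0.4719) = 0.9485; e^(−k_2 t) = e^(−0.884×0.4719) = 0.6589.
D = 5.919 × (0.9485 − 0.6589) + 2.17 × 0.6589 = 1.714 + 1.430 = 3.144 mg/L.
DO = C_s − D = 8.17 − 3.144 = 5.026 mg/L.

DO ≈ 5.03 mg/L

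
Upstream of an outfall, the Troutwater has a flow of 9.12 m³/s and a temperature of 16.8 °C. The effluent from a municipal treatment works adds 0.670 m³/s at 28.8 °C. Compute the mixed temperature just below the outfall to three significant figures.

17.6 °C

Flow-weighted mixing: C = (Q_r C_r + Q_w C_w)/(Q_r + Q_w)
= (9.12×16.8 + 0.670×28.8)/(9.12 + 0.670) = 172.5/9.790 = 17.62 °C.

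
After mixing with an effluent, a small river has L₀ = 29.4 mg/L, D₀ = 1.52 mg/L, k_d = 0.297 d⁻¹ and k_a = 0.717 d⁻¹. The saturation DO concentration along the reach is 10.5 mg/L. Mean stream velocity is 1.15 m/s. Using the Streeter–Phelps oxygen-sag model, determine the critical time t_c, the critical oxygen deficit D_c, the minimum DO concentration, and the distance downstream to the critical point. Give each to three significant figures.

t_c ≈ 1.92 d; D_c ≈ 6.89 mg/L; min DO ≈ 3.61 mg/L; x_c ≈ 191 km

t_c = [1/(k_a−k_d)] ln[(k_a/k_d)(1 − D₀(k_a−k_d)/(k_d L₀))]
= [1/(0.717−0.297)] ln[(0.717/0.297)(1 − 1.52×0.4200/(0.297×29.4))]
= (1/0.4200) ln[2.414 × 0.9269] = 2.381 × ln(2.238) = 2.381 × 0.8054 = 1.918 d.
L(t_c) = L₀ e^(−k_d t_c) = 29.4 × 0.5658 = 16.63 mg/L, and at the critical point k_a D_c = k_d L, so D_c = (0.297/0.717) × 16.63 = 6.890 mg/L.
Minimum DO = C_s − D_c = 10.5 − 6.890 = 3.610 mg/L.
x_c = v t_c = 1.15 m/s × 1.918 d × 86400 s/d = 190500 m ≈ 191 km.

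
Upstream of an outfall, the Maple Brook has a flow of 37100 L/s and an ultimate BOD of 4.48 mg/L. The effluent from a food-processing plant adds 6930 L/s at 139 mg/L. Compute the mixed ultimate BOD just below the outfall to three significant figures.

25.7 mg/L

Flow-weighted mixing: C = (Q_r C_r + Q_w C_w)/(Q_r + Q_w)
= (37100×4.48 + 6930×139)/(37100 + 6930) = 1.129×10^6/44030 = 25.65 mg/L.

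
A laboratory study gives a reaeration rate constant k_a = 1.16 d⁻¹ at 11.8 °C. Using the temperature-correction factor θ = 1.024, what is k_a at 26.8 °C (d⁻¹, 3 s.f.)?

k_a(T₂) = k_a(T₁) · θ^(T₂−T₁) = 1.16 × 1.024^(26.8−11.8)
= 1.16 × 1.024^15.0 = 1.16 × 1.427 = 1.656 d⁻¹.

k_a ≈ 1.66 d⁻¹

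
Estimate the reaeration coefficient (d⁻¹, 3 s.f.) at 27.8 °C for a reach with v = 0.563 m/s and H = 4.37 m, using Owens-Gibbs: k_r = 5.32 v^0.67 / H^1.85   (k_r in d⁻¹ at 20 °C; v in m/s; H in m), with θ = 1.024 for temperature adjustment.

k_r(20) = 5.32 × 0.563^0.67 / 4.37^1.85 = 5.32 × 0.6805 / 15.31 = 0.2365 d⁻¹.
k_r(27.8) = 0.2365 × 1.024^(27.8−20) = 0.2365 × 1.203 = 0.2846 d⁻¹.

k_r ≈ 0.285 d⁻¹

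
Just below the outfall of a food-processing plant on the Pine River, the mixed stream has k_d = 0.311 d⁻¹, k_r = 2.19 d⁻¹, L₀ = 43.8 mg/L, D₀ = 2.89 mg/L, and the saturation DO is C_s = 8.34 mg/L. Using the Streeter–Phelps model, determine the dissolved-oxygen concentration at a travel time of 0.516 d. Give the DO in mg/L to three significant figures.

DO ≈ 3.57 mg/L

k_d L₀/(k_r−k_d) = 0.311×43.8/(2.19−0.311) = 13.62/1.879 = 7.249 mg/L.
e^(−k_d t) = e^(−0.311×0.5160) = 0.8517; e^(−k_r t) = e^(−2.19×0.5160) = 0.3230.
D = 7.249 × (0.8517 − 0.3230) + 2.89 × 0.3230 = 3.833 + 0.9335 = 4.766 mg/L.
DO = C_s − D = 8.34 − 4.766 = 3.574 mg/L.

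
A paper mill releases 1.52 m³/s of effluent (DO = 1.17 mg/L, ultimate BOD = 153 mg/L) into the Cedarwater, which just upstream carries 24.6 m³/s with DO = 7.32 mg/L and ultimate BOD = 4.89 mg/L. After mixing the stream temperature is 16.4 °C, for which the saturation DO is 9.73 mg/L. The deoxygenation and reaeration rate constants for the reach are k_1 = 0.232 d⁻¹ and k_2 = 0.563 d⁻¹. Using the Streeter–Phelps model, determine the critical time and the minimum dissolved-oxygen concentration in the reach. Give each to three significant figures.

t_c ≈ 1.63 d; minimum DO ≈ 5.92 mg/L

Mixed DO = (24.6×7.32 + 1.52×1.17)/(24.6+1.52) = 181.9/26.12 = 6.962 mg/L.
Mixed L₀ = (24.6×4.89 + 1.52×153)/(26.12) = 352.9/26.12 = 13.51 mg/L.
Initial deficit D₀ = C_s − DO₀ = 9.73 − 6.962 = 2.768 mg/L.
t_c = (1/0.3310) ln[(0.563/0.232)(1 − 2.768×0.3310/(0.232×13.51))] = 3.021 × ln(1.717) = 1.634 d.
D_c = (0.232/0.563) × 13.51 × e^(−0.232×1.634) = 0.4121 × 13.51 × 0.6845 = 3.811 mg/L.
Minimum DO = 9.73 − 3.811 = 5.919 mg/L.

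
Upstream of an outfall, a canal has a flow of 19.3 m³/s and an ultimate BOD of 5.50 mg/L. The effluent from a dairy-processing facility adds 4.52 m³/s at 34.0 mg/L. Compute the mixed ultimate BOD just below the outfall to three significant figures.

Flow-weighted mixing: C = (Q_r C_r + Q_w C_w)/(Q_r + Q_w)
= (19.3×5.50 + 4.52×34.0)/(19.3 + 4.52) = 259.8/23.82 = 10.91 mg/L.

10.9 mg/L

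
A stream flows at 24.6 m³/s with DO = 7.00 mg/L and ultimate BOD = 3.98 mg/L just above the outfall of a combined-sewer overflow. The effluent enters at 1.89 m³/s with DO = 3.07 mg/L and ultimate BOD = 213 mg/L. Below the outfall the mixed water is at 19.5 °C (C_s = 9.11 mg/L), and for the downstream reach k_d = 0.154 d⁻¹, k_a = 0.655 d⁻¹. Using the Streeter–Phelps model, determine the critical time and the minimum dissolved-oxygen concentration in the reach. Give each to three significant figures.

t_c ≈ 1.83 d; minimum DO ≈ 5.76 mg/L

Mixed DO = (24.6×7.00 + 1.89×3.07)/(24.6+1.89) = 178.0/26.49 = 6.720 mg/L.
Mixed L₀ = (24.6×3.98 + 1.89×213)/(26.49) = 500.5/26.49 = 18.89 mg/L.
Initial deficit D₀ = C_s − DO₀ = 9.11 − 6.720 = 2.390 mg/L.
t_c = (1/0.5010) ln[(0.655/0.154)(1 − 2.390×0.5010/(0.154×18.89))] = 1.996 × ln(2.503) = 1.831 d.
D_c = (0.154/0.655) × 18.89 × e^(−0.154×1.831) = 0.2351 × 18.89 × 0.7543 = 3.351 mg/L.
Minimum DO = 9.11 − 3.351 = 5.759 mg/L.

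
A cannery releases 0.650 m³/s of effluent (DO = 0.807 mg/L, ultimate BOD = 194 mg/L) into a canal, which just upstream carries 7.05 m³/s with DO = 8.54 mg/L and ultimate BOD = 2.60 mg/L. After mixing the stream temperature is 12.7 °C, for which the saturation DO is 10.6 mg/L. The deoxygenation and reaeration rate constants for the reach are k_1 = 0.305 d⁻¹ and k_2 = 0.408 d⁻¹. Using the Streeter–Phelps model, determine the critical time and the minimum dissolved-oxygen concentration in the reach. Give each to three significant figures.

t_c ≈ 2.34 d; minimum DO ≈ 3.73 mg/L

Mixed DO = (7.05×8.54 + 0.650×0.807)/(7.05+0.650) = 60.73/7.700 = 7.887 mg/L.
Mixed L₀ = (7.05×2.60 + 0.650×194)/(7.700) = 144.4/7.700 = 18.76 mg/L.
Initial deficit D₀ = C_s − DO₀ = 10.6 − 7.887 = 2.713 mg/L.
t_c = (1/0.1030) ln[(0.408/0.305)(1 − 2.713×0.1030/(0.305×18.76))] = 9.709 × ln(1.272) = 2.339 d.
D_c = (0.305/0.408) × 18.76 × e^(−0.305×2.339) = 0.7475 × 18.76 × 0.4900 = 6.871 mg/L.
Minimum DO = 10.6 − 6.871 = 3.729 mg/L.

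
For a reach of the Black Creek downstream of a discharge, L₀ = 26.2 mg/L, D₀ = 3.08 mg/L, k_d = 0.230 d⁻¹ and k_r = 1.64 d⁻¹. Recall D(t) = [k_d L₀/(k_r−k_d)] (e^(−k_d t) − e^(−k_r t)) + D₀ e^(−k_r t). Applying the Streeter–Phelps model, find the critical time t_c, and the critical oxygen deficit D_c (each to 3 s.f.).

At the critical point dD/dt = 0, so k_d L₀ e^(−k_d t) = k_r D. Substituting D(t) from the Streeter–Phelps equation and solving for t gives
t_c = ln[(k_r/k_d)(1 − D₀(k_r−k_d)/(k_d L₀))] / (k_r−k_d).
Here k_r−k_d = 1.410 d⁻¹ and 1 − D₀(k_r−k_d)/(k_d L₀) = 1 − 3.08×1.410/(0.230×26.2) = 0.2793, so
t_c = ln(7.130 × 0.2793) / 1.410 = 0.6890 / 1.410 = 0.4886 d.
L(t_c) = L₀ e^(−k_d t_c) = 26.2 × 0.8937 = 23.41 mg/L, and at the critical point k_r D_c = k_d L, so D_c = (0.230/1.64) × 23.41 = 3.284 mg/L.

t_c ≈ 0.489 d; D_c ≈ 3.28 mg/L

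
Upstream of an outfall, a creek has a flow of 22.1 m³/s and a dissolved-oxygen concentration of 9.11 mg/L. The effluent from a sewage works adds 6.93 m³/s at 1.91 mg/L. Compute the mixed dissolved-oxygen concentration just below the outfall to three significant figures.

7.39 mg/L

Flow-weighted mixing: C = (Q_r C_r + Q_w C_w)/(Q_r + Q_w)
= (22.1×9.11 + 6.93×1.91)/(22.1 + 6.93) = 214.6/29.03 = 7.391 mg/L.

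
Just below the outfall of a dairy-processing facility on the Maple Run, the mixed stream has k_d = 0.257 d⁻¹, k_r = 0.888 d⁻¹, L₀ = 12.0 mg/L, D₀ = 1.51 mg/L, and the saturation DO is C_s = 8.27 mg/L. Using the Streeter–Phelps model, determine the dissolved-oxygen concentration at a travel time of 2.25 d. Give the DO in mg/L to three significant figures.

DO ≈ 5.99 mg/L

k_d L₀/(k_r−k_d) = 0.257×12.0/(0.888−0.257) = 3.084/0.6310 = 4.887 mg/L.
e^(−k_d t) = e^(−0.257×2.250) = 0.5609; e^(−k_r t) = e^(−0.888×2.250) = 0.1356.
D = 4.887 × (0.5609 − 0.1356) + 1.51 × 0.1356 = 2.079 + 0.2048 = 2.283 mg/L.
DO = C_s − D = 8.27 − 2.283 = 5.987 mg/L.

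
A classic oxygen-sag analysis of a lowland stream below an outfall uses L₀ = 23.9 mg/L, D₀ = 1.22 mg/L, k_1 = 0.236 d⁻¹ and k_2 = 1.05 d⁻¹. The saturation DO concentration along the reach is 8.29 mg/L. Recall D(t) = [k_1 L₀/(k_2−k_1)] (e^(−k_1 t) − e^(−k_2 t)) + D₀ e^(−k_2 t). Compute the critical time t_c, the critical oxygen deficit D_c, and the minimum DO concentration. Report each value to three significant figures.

At the critical point dD/dt = 0, so k_1 L₀ e^(−k_1 t) = k_2 D. Substituting D(t) from the Streeter–Phelps equation and solving for t gives
t_c = ln[(k_2/k_1)(1 − D₀(k_2−k_1)/(k_1 L₀))] / (k_2−k_1).
Here k_2−k_1 = 0.8140 d⁻¹ and 1 − D₀(k_2−k_1)/(k_1 L₀) = 1 − 1.22×0.8140/(0.236×23.9) = 0.8239, so
t_c = ln(4.449 × 0.8239) / 0.8140 = 1.299 / 0.8140 = 1.596 d.
L(t_c) = L₀ e^(−k_1 t_c) = 23.9 × 0.6862 = 16.40 mg/L, and at the critical point k_2 D_c = k_1 L, so D_c = (0.236/1.05) × 16.40 = 3.686 mg/L.
Minimum DO = C_s − D_c = 8.29 − 3.686 = 4.604 mg/L.

t_c ≈ 1.60 d; D_c ≈ 3.69 mg/L; min DO ≈ 4.60 mg/L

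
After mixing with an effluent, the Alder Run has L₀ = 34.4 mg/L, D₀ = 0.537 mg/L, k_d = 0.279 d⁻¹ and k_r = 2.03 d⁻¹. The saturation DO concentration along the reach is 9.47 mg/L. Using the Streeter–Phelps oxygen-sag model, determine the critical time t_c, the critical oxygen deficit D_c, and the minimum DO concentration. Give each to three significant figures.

At the critical point dD/dt = 0, so k_d L₀ e^(−k_d t) = k_r D. Substituting D(t) from the Streeter–Phelps equation and solving for t gives
t_c = ln[(k_r/k_d)(1 − D₀(k_r−k_d)/(k_d L₀))] / (k_r−k_d).
Here k_r−k_d = 1.751 d⁻¹ and 1 − D₀(k_r−k_d)/(k_d L₀) = 1 − 0.537×1.751/(0.279×34.4) = 0.9020, so
t_c = ln(7.276 × 0.9020) / 1.751 = 1.881 / 1.751 = 1.075 d.
L(t_c) = L₀ e^(−k_d t_c) = 34.4 × 0.7410 = 25.49 mg/L, and at the critical point k_r D_c = k_d L, so D_c = (0.279/2.03) × 25.49 = 3.503 mg/L.
Minimum DO = C_s − D_c = 9.47 − 3.503 = 5.967 mg/L.

t_c ≈ 1.07 d; D_c ≈ 3.50 mg/L; min DO ≈ 5.97 mg/L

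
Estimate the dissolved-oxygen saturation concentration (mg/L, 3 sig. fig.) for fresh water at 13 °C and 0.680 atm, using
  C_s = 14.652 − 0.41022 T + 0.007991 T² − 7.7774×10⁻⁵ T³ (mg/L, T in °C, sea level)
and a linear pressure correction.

At sea level: C_s = 14.652 − 0.41022×13 + 0.007991×13² − 7.7774×10⁻⁵×13³ = 10.50 mg/L.
Pressure correction: C_s' = 10.50 × 0.680 = 7.139 mg/L.

C_s ≈ 7.14 mg/L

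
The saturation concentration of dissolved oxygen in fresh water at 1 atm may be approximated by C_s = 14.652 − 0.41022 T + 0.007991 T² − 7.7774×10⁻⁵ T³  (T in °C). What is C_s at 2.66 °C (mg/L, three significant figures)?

C_s = 14.652 − 0.41022×2.66 + 0.007991×2.66² − 7.7774×10⁻⁵×2.66³ = 13.62 mg/L.

C_s ≈ 13.6 mg/L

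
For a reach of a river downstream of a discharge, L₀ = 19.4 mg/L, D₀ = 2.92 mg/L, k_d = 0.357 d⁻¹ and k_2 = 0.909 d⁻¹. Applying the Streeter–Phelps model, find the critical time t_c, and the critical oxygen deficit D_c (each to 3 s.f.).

At the critical point dD/dt = 0, so k_d L₀ e^(−k_d t) = k_2 D. Substituting D(t) from the Streeter–Phelps equation and solving for t gives
t_c = ln[(k_2/k_d)(1 − D₀(k_2−k_d)/(k_d L₀))] / (k_2−k_d).
Here k_2−k_d = 0.5520 d⁻¹ and 1 − D₀(k_2−k_d)/(k_d L₀) = 1 − 2.92×0.5520/(0.357×19.4) = 0.7673, so
t_c = ln(2.546 × 0.7673) / 0.5520 = 0.6697 / 0.5520 = 1.213 d.
L(t_c) = L₀ e^(−k_d t_c) = 19.4 × 0.6485 = 12.58 mg/L, and at the critical point k_2 D_c = k_d L, so D_c = (0.357/0.909) × 12.58 = 4.941 mg/L.

t_c ≈ 1.21 d; D_c ≈ 4.94 mg/L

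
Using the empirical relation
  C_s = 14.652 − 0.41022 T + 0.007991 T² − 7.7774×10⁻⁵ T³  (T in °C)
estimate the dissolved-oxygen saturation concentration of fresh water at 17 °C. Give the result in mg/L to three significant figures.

C_s = 14.652 − 0.41022×17 + 0.007991×17² − 7.7774×10⁻⁵×17³ = 9.606 mg/L.

C_s ≈ 9.61 mg/L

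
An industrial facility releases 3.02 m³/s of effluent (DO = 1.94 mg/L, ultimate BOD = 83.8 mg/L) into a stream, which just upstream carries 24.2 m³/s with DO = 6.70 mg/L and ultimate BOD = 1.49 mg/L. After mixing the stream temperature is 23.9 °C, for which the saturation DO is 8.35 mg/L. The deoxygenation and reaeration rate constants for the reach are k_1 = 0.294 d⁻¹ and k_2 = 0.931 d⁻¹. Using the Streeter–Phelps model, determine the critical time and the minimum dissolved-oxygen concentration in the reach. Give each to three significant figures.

Mixed DO = (24.2×6.70 + 3.02×1.94)/(24.2+3.02) = 168.0/27.22 = 6.172 mg/L.
Mixed L₀ = (24.2×1.49 + 3.02×83.8)/(27.22) = 289.1/27.22 = 10.62 mg/L.
Initial deficit D₀ = C_s − DO₀ = 8.35 − 6.172 = 2.178 mg/L.
t_c = (1/0.6370) ln[(0.931/0.294)(1 − 2.178×0.6370/(0.294×10.62))] = 1.570 × ln(1.760) = 0.8873 d.
D_c = (0.294/0.931) × 10.62 × e^(−0.294×0.8873) = 0.3158 × 10.62 × 0.7704 = 2.584 mg/L.
Minimum DO = 8.35 − 2.584 = 5.766 mg/L.

t_c ≈ 0.887 d; minimum DO ≈ 5.77 mg/L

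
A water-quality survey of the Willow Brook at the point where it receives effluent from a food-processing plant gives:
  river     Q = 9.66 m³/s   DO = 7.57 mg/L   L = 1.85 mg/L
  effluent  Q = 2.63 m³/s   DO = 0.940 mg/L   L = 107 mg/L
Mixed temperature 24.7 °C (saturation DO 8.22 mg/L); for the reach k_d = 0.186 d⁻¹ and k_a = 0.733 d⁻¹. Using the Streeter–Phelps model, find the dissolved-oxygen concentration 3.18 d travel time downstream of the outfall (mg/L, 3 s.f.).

Mixed DO = (9.66×7.57 + 2.63×0.940)/(9.66+2.63) = 75.60/12.29 = 6.151 mg/L.
Mixed L₀ = (9.66×1.85 + 2.63×107)/(12.29) = 299.3/12.29 = 24.35 mg/L.
Initial deficit D₀ = C_s − DO₀ = 8.22 − 6.151 = 2.069 mg/L.
D(3.18) = [0.186×24.35/(0.733−0.186)](e^(−0.186×3.18) − e^(−0.733×3.18)) + 2.069 e^(−0.733×3.18)
= 8.280 × (0.5535 − 0.09720) + 2.069 × 0.09720 = 3.979 mg/L.
DO = 8.22 − 3.979 = 4.241 mg/L.

DO ≈ 4.24 mg/L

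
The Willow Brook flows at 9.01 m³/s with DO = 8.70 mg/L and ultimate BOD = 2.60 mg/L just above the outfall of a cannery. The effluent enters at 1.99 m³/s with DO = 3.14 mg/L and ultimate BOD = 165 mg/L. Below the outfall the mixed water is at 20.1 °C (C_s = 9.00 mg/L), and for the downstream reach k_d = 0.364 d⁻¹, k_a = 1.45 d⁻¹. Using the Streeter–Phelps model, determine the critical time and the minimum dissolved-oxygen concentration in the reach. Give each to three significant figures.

t_c ≈ 1.15 d; minimum DO ≈ 3.72 mg/L

Mixed DO = (9.01×8.70 + 1.99×3.14)/(9.01+1.99) = 84.64/11.00 = 7.694 mg/L.
Mixed L₀ = (9.01×2.60 + 1.99×165)/(11.00) = 351.8/11.00 = 31.98 mg/L.
Initial deficit D₀ = C_s − DO₀ = 9.00 − 7.694 = 1.306 mg/L.
t_c = (1/1.086) ln[(1.45/0.364)(1 − 1.306×1.086/(0.364×31.98))] = 0.9208 × ln(3.498) = 1.153 d.
D_c = (0.364/1.45) × 31.98 × e^(−0.364×1.153) = 0.2510 × 31.98 × 0.6572 = 5.276 mg/L.
Minimum DO = 9.00 − 5.276 = 3.724 mg/L.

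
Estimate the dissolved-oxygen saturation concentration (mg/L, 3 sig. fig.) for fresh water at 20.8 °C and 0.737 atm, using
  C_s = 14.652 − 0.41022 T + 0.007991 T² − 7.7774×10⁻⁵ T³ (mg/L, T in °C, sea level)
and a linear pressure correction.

C_s ≈ 6.54 mg/L

At sea level: C_s = 14.652 − 0.41022×20.8 + 0.007991×20.8² − 7.7774×10⁻⁵×20.8³ = 8.877 mg/L.
Pressure correction: C_s' = 8.877 × 0.737 = 6.542 mg/L.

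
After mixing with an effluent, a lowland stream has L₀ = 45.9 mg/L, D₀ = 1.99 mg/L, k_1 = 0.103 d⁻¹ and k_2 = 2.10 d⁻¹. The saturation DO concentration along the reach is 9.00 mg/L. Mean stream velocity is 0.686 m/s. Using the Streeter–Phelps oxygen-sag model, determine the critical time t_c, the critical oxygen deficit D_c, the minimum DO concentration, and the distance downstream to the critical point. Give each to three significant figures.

t_c = [1/(k_2−k_1)] ln[(k_2/k_1)(1 − D₀(k_2−k_1)/(k_1 L₀))]
= [1/(2.10−0.103)] ln[(2.10/0.103)(1 − 1.99×1.997/(0.103×45.9))]
= (1/1.997) ln[20.39 × 0.1594] = 0.5008 × ln(3.250) = 0.5008 × 1.179 = 0.5902 d.
D_c = (k_1/k_2) L₀ e^(−k_1 t_c) = (0.103/2.10) × 45.9 × e^(−0.103×0.5902) = 0.04905 × 45.9 × 0.9410 = 2.118 mg/L.
Minimum DO = C_s − D_c = 9.00 − 2.118 = 6.882 mg/L.
x_c = v t_c = 0.686 m/s × 0.5902 d × 86400 s/d = 34980 m ≈ 35.0 km.

t_c ≈ 0.590 d; D_c ≈ 2.12 mg/L; min DO ≈ 6.88 mg/L; x_c ≈ 35.0 km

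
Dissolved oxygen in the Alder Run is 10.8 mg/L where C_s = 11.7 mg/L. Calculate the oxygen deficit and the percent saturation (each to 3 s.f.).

D = C_s − C = 11.7 − 10.8 = 0.900 mg/L.
% saturation = 10.8/11.7 × 100 = 92.3 %.

D ≈ 0.900 mg/L; 92.3 % saturation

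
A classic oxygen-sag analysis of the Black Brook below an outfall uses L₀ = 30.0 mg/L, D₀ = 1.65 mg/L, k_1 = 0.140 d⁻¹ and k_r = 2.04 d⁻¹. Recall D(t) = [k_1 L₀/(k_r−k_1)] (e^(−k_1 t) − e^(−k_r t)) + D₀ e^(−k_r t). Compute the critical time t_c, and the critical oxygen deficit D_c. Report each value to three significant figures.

With k_r/k_1 = 14.57 and 1 − D₀(k_r−k_1)/(k_1 L₀) = 0.2536,
t_c = ln(14.57 × 0.2536) / (2.04 − 0.140) = ln(3.695) / 1.900 = 1.307/1.900 = 0.6879 d.
D_c = (k_1/k_r) L₀ e^(−k_1 t_c) = (0.140/2.04) × 30.0 × e^(−0.140×0.6879) = 0.06863 × 30.0 × 0.9082 = 1.870 mg/L.

t_c ≈ 0.688 d; D_c ≈ 1.87 mg/L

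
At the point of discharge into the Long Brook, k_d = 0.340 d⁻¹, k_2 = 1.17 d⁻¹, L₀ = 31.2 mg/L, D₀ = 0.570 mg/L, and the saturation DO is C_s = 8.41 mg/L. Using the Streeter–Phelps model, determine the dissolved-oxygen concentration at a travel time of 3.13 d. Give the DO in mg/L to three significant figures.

k_d L₀/(k_2−k_d) = 0.340×31.2/(1.17−0.340) = 10.61/0.8300 = 12.78 mg/L.
e^(−k_d t) = e^(−0.340×3.130) = 0.3450; e^(−k_2 t) = e^(−1.17×3.130) = 0.02568.
D = 12.78 × (0.3450 − 0.02568) + 0.570 × 0.02568 = 4.081 + 0.01464 = 4.096 mg/L.
DO = C_s − D = 8.41 − 4.096 = 4.314 mg/L.

DO ≈ 4.31 mg/L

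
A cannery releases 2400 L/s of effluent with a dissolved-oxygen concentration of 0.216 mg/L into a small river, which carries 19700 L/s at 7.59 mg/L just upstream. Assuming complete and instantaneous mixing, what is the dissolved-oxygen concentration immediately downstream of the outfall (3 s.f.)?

6.79 mg/L

Flow-weighted mixing: C = (Q_r C_r + Q_w C_w)/(Q_r + Q_w)
= (19700×7.59 + 2400×0.216)/(19700 + 2400) = 150000/22100 = 6.789 mg/L.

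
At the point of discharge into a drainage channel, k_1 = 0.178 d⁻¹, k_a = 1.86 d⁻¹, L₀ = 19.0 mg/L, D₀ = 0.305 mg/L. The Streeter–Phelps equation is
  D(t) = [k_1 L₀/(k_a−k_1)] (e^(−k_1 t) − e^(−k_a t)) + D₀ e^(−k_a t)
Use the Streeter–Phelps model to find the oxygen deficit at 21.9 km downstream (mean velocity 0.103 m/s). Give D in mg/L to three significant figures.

D ≈ 1.28 mg/L

Travel time t = x/v = 21.9 km / (0.103 m/s) = 21900 m / 0.103 m/s = 212600 s = 2.461 d.
k_1 L₀/(k_a−k_1) = 0.178×19.0/(1.86−0.178) = 3.382/1.682 = 2.011 mg/L.
e^(−k_1 t) = e^(−0.178×2.461) = 0.6453; e^(−k_a t) = e^(−1.86×2.461) = 0.01028.
D = 2.011 × (0.6453 − 0.01028) + 0.305 × 0.01028 = 1.277 + 0.003136 = 1.280 mg/L.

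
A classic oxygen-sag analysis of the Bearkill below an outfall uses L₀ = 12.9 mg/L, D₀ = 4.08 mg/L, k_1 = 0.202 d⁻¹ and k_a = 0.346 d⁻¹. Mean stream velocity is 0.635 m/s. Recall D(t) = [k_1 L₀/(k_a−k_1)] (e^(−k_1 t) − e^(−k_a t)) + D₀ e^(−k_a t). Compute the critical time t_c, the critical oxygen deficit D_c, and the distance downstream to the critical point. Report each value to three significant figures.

t_c = [1/(k_a−k_1)] ln[(k_a/k_1)(1 − D₀(k_a−k_1)/(k_1 L₀))]
= [1/(0.346−0.202)] ln[(0.346/0.202)(1 − 4.08×0.1440/(0.202×12.9))]
= (1/0.1440) ln[1.713 × 0.7745] = 6.944 × ln(1.327) = 6.944 × 0.2827 = 1.963 d.
L(t_c) = L₀ e^(−k_1 t_c) = 12.9 × 0.6726 = 8.677 mg/L, and at the critical point k_a D_c = k_1 L, so D_c = (0.202/0.346) × 8.677 = 5.066 mg/L.
x_c = v t_c = 0.635 m/s × 1.963 d × 86400 s/d = 107700 m ≈ 108 km.

t_c ≈ 1.96 d; D_c ≈ 5.07 mg/L; x_c ≈ 108 km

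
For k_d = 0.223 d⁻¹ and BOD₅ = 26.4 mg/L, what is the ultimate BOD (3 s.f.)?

BOD₅ = L₀(1 − e^(−5k_d)) ⇒ L₀ = BOD₅ / (1 − e^(−5×0.223))
= 26.4 / (1 − 0.3279) = 26.4 / 0.6721 = 39.28 mg/L.

L₀ ≈ 39.3 mg/L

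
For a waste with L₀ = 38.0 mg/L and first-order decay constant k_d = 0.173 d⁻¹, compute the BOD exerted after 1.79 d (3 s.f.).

y_t = L₀(1 − e^(−k_d t)) = 38.0 × (1 − e^(−0.173×1.79))
= 38.0 × (1 − 0.7337) = 38.0 × 0.2663 = 10.12 mg/L.

y ≈ 10.1 mg/L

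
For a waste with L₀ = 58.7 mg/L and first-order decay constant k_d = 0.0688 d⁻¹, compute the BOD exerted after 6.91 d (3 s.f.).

y_t = L₀(1 − e^(−k_d t)) = 58.7 × (1 − e^(−0.0688×6.91))
= 58.7 × (1 − 0.6216) = 58.7 × 0.3784 = 22.21 mg/L.

y ≈ 22.2 mg/L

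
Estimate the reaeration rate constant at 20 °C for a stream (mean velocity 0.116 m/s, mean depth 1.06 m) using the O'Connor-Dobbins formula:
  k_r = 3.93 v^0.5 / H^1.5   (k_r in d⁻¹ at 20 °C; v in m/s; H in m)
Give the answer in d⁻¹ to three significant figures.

k_r ≈ 1.23 d⁻¹

k_r = 3.93 × 0.116^0.5 / 1.06^1.5 = 3.93 × 0.3406 / 1.091 = 1.226 d⁻¹.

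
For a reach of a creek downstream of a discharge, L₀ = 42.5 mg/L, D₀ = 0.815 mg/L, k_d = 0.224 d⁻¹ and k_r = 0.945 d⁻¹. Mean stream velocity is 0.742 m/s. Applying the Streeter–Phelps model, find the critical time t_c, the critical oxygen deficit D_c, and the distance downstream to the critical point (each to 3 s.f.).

t_c ≈ 1.91 d; D_c ≈ 6.57 mg/L; x_c ≈ 122 km

t_c = [1/(k_r−k_d)] ln[(k_r/k_d)(1 − D₀(k_r−k_d)/(k_d L₀))]
= [1/(0.945−0.224)] ln[(0.945/0.224)(1 − 0.815×0.7210/(0.224×42.5))]
= (1/0.7210) ln[4.219 × 0.9383] = 1.387 × ln(3.958) = 1.387 × 1.376 = 1.908 d.
D_c = (k_d/k_r) L₀ e^(−k_d t_c) = (0.224/0.945) × 42.5 × e^(−0.224×1.908) = 0.2370 × 42.5 × 0.6522 = 6.570 mg/L.
x_c = v t_c = 0.742 m/s × 1.908 d × 86400 s/d = 122300 m ≈ 122 km.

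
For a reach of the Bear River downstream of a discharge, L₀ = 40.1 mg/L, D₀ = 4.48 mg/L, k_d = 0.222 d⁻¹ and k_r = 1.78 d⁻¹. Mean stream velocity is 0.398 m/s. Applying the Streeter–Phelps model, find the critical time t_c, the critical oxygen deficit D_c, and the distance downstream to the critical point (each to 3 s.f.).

At the critical point dD/dt = 0, so k_d L₀ e^(−k_d t) = k_r D. Substituting D(t) from the Streeter–Phelps equation and solving for t gives
t_c = ln[(k_r/k_d)(1 − D₀(k_r−k_d)/(k_d L₀))] / (k_r−k_d).
Here k_r−k_d = 1.558 d⁻¹ and 1 − D₀(k_r−k_d)/(k_d L₀) = 1 − 4.48×1.558/(0.222×40.1) = 0.2159, so
t_c = ln(8.018 × 0.2159) / 1.558 = 0.5489 / 1.558 = 0.3523 d.
D_c = (k_d/k_r) L₀ e^(−k_d t_c) = (0.222/1.78) × 40.1 × e^(−0.222×0.3523) = 0.1247 × 40.1 × 0.9248 = 4.625 mg/L.
x_c = v t_c = 0.398 m/s × 0.3523 d × 86400 s/d = 12120 m ≈ 12.1 km.

t_c ≈ 0.352 d; D_c ≈ 4.62 mg/L; x_c ≈ 12.1 km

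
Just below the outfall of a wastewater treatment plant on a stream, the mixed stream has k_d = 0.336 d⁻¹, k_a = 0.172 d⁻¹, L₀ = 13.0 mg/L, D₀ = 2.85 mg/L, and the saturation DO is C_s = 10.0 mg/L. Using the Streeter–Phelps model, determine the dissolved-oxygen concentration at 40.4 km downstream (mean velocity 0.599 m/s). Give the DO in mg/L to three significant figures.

DO ≈ 4.71 mg/L

Travel time t = x/v = 40.4 km / (0.599 m/s) = 40400 m / 0.599 m/s = 67450 s = 0.7806 d.
k_d L₀/(k_a−k_d) = 0.336×13.0/(0.172−0.336) = 4.368/-0.1640 = -26.63 mg/L.
e^(−k_d t) = e^(−0.336×0.7806) = 0.7693; e^(−k_a t) = e^(−0.172×0.7806) = 0.8744.
D = -26.63 × (0.7693 − 0.8744) + 2.85 × 0.8744 = 2.798 + 2.492 = 5.290 mg/L.
DO = C_s − D = 10.0 − 5.290 = 4.710 mg/L.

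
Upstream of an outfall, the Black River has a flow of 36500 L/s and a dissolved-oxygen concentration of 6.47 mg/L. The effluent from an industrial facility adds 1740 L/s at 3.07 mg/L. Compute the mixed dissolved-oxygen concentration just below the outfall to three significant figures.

Flow-weighted mixing: C = (Q_r C_r + Q_w C_w)/(Q_r + Q_w)
= (36500×6.47 + 1740×3.07)/(36500 + 1740) = 241500/38240 = 6.315 mg/L.

6.32 mg/L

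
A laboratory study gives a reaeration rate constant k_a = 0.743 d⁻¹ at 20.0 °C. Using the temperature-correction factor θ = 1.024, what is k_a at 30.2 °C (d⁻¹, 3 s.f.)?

k_a ≈ 0.946 d⁻¹

k_a(T₂) = k_a(T₁) · θ^(T₂−T₁) = 0.743 × 1.024^(30.2−20.0)
= 0.743 × 1.024^10.2 = 0.743 × 1.274 = 0.9463 d⁻¹.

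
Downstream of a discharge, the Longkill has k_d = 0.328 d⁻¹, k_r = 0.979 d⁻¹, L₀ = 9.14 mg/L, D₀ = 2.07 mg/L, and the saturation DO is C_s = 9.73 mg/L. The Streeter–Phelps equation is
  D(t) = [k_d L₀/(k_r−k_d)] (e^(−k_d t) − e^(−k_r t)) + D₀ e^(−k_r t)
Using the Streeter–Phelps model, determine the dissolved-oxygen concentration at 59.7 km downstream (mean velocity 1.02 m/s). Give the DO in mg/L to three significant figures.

Travel time t = x/v = 59.7 km / (1.02 m/s) = 59700 m / 1.02 m/s = 58530 s = 0.6774 d.
k_d L₀/(k_r−k_d) = 0.328×9.14/(0.979−0.328) = 2.998/0.6510 = 4.605 mg/L.
e^(−k_d t) = e^(−0.328×0.6774) = 0.8008; e^(−k_r t) = e^(−0.979×0.6774) = 0.5152.
D = 4.605 × (0.8008 − 0.5152) + 2.07 × 0.5152 = 1.315 + 1.066 = 2.381 mg/L.
DO = C_s − D = 9.73 − 2.381 = 7.349 mg/L.

DO ≈ 7.35 mg/L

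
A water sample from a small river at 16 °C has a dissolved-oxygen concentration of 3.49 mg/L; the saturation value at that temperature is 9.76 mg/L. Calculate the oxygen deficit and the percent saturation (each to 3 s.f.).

D ≈ 6.27 mg/L; 35.8 % saturation

D = C_s − C = 9.76 − 3.49 = 6.27 mg/L.
% saturation = 3.49/9.76 × 100 = 35.8 %.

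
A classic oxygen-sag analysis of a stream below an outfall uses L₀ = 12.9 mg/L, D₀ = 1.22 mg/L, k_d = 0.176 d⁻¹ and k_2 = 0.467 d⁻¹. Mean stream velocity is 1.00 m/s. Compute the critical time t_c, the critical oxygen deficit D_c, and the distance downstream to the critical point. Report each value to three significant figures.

t_c ≈ 2.77 d; D_c ≈ 2.99 mg/L; x_c ≈ 239 km

At the critical point dD/dt = 0, so k_d L₀ e^(−k_d t) = k_2 D. Substituting D(t) from the Streeter–Phelps equation and solving for t gives
t_c = ln[(k_2/k_d)(1 − D₀(k_2−k_d)/(k_d L₀))] / (k_2−k_d).
Here k_2−k_d = 0.2910 d⁻¹ and 1 − D₀(k_2−k_d)/(k_d L₀) = 1 − 1.22×0.2910/(0.176×12.9) = 0.8436, so
t_c = ln(2.653 × 0.8436) / 0.2910 = 0.8058 / 0.2910 = 2.769 d.
L(t_c) = L₀ e^(−k_d t_c) = 12.9 × 0.6142 = 7.924 mg/L, and at the critical point k_2 D_c = k_d L, so D_c = (0.176/0.467) × 7.924 = 2.986 mg/L.
x_c = v t_c = 1.00 m/s × 2.769 d × 86400 s/d = 239200 m ≈ 239 km.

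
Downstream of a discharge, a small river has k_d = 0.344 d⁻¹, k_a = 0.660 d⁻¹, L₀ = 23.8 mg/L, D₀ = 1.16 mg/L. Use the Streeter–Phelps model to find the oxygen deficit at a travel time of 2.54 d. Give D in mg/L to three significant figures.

D ≈ 6.18 mg/L

k_d L₀/(k_a−k_d) = 0.344×23.8/(0.660−0.344) = 8.187/0.3160 = 25.91 mg/L.
e^(−k_d t) = e^(−0.344×2.540) = 0.4174; e^(−k_a t) = e^(−0.660×2.540) = 0.1870.
D = 25.91 × (0.4174 − 0.1870) + 1.16 × 0.1870 = 5.968 + 0.2170 = 6.185 mg/L.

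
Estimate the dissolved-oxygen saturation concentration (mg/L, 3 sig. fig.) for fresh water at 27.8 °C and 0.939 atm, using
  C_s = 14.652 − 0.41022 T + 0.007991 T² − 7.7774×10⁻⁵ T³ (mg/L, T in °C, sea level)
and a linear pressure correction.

C_s ≈ 7.28 mg/L

At sea level: C_s = 14.652 − 0.41022×27.8 + 0.007991×27.8² − 7.7774×10⁻⁵×27.8³ = 7.753 mg/L.
Pressure correction: C_s' = 7.753 × 0.939 = 7.280 mg/L.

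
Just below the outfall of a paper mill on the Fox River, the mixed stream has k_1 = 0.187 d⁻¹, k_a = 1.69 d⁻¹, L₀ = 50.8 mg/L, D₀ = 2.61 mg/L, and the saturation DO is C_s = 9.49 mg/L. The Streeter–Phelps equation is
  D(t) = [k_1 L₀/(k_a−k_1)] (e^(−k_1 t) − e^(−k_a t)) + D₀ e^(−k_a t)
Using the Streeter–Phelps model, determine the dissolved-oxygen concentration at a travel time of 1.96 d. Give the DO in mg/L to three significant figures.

DO ≈ 5.24 mg/L

k_1 L₀/(k_a−k_1) = 0.187×50.8/(1.69−0.187) = 9.500/1.503 = 6.320 mg/L.
e^(−k_1 t) = e^(−0.187×1.960) = 0.6931; e^(−k_a t) = e^(−1.69×1.960) = 0.03643.
D = 6.320 × (0.6931 − 0.03643) + 2.61 × 0.03643 = 4.151 + 0.09508 = 4.246 mg/L.
DO = C_s − D = 9.49 − 4.246 = 5.244 mg/L.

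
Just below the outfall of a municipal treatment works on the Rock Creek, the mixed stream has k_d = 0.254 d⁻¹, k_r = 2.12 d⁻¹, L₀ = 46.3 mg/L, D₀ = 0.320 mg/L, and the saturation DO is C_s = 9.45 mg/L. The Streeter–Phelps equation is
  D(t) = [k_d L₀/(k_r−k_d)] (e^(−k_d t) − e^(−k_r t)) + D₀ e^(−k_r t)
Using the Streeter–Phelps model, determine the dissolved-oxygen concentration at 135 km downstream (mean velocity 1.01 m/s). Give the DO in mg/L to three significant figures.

Travel time t = x/v = 135 km / (1.01 m/s) = 135000 m / 1.01 m/s = 133700 s = 1.547 d.
k_d L₀/(k_r−k_d) = 0.254×46.3/(2.12−0.254) = 11.76/1.866 = 6.302 mg/L.
e^(−k_d t) = e^(−0.254×1.547) = 0.6751; e^(−k_r t) = e^(−2.12×1.547) = 0.03764.
D = 6.302 × (0.6751 − 0.03764) + 0.320 × 0.03764 = 4.017 + 0.01204 = 4.029 mg/L.
DO = C_s − D = 9.45 − 4.029 = 5.421 mg/L.

DO ≈ 5.42 mg/L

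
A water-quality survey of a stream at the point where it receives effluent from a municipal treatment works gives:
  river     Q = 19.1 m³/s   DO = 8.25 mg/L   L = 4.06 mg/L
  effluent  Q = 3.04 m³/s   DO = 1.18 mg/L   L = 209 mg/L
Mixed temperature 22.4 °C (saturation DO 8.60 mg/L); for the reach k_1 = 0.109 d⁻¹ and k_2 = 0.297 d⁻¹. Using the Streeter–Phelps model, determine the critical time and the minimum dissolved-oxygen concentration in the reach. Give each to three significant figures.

Mixed DO = (19.1×8.25 + 3.04×1.18)/(19.1+3.04) = 161.2/22.14 = 7.279 mg/L.
Mixed L₀ = (19.1×4.06 + 3.04×209)/(22.14) = 712.9/22.14 = 32.20 mg/L.
Initial deficit D₀ = C_s − DO₀ = 8.60 − 7.279 = 1.321 mg/L.
t_c = (1/0.1880) ln[(0.297/0.109)(1 − 1.321×0.1880/(0.109×32.20))] = 5.319 × ln(2.532) = 4.942 d.
D_c = (0.109/0.297) × 32.20 × e^(−0.109×4.942) = 0.3670 × 32.20 × 0.5835 = 6.896 mg/L.
Minimum DO = 8.60 − 6.896 = 1.704 mg/L.

t_c ≈ 4.94 d; minimum DO ≈ 1.70 mg/L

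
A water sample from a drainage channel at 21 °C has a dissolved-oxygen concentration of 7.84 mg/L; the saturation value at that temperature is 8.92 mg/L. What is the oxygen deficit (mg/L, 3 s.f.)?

D = C_s − C = 8.92 − 7.84 = 1.08 mg/L.

D ≈ 1.08 mg/L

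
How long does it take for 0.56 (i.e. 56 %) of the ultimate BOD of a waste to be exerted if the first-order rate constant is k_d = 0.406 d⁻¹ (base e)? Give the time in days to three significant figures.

y/L₀ = 1 − e^(−k_d t) = 0.56 ⇒ e^(−k_d t) = 0.440
t = −ln(0.440) / 0.406 = 0.8210 / 0.406 = 2.022 d.

t ≈ 2.02 d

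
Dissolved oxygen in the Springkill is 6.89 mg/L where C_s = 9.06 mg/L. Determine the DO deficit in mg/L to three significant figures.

D = C_s − C = 9.06 − 6.89 = 2.17 mg/L.

D ≈ 2.17 mg/L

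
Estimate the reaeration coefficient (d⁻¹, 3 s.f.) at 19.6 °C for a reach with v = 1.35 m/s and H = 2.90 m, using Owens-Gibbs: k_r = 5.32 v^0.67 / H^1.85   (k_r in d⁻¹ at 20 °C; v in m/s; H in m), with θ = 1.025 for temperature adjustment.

k_r(20) = 5.32 × 1.35^0.67 / 2.90^1.85 = 5.32 × 1.223 / 7.169 = 0.9074 d⁻¹.
k_r(19.6) = 0.9074 × 1.025^(19.6−20) = 0.9074 × 0.9902 = 0.8985 d⁻¹.

k_r ≈ 0.898 d⁻¹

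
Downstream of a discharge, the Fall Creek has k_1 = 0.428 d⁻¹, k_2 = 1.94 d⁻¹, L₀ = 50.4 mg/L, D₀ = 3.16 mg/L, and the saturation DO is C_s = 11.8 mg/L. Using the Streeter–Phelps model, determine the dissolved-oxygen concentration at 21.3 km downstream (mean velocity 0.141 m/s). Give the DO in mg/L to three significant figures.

DO ≈ 5.42 mg/L

Travel time t = x/v = 21.3 km / (0.141 m/s) = 21300 m / 0.141 m/s = 151100 s = 1.748 d.
k_1 L₀/(k_2−k_1) = 0.428×50.4/(1.94−0.428) = 21.57/1.512 = 14.27 mg/L.
e^(−k_1 t) = e^(−0.428×1.748) = 0.4732; e^(−k_2 t) = e^(−1.94×1.748) = 0.03364.
D = 14.27 × (0.4732 − 0.03364) + 3.16 × 0.03364 = 6.270 + 0.1063 = 6.377 mg/L.
DO = C_s − D = 11.8 − 6.377 = 5.423 mg/L.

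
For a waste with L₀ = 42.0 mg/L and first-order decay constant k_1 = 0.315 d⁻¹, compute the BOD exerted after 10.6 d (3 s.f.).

y ≈ 40.5 mg/L

y_t = L₀(1 − e^(−k_1 t)) = 42.0 × (1 − e^(−0.315×10.6))
= 42.0 × (1 − 0.03547) = 42.0 × 0.9645 = 40.51 mg/L.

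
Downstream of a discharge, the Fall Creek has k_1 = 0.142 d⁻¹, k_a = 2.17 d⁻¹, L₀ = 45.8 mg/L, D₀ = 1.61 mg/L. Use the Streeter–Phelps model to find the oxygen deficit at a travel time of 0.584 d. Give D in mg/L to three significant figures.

D ≈ 2.50 mg/L

k_1 L₀/(k_a−k_1) = 0.142×45.8/(2.17−0.142) = 6.504/2.028 = 3.207 mg/L.
e^(−k_1 t) = e^(−0.142×0.5840) = 0.9204; e^(−k_a t) = e^(−2.17×0.5840) = 0.2816.
D = 3.207 × (0.9204 − 0.2816) + 1.61 × 0.2816 = 2.049 + 0.4534 = 2.502 mg/L.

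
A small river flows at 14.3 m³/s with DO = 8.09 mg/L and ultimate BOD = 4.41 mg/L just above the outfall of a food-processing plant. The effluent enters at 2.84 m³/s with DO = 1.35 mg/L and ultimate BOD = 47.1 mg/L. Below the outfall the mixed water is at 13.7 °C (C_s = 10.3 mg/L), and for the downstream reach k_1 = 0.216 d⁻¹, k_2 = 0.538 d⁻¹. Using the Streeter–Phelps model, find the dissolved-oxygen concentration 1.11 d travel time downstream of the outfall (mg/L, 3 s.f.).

Mixed DO = (14.3×8.09 + 2.84×1.35)/(14.3+2.84) = 119.5/17.14 = 6.973 mg/L.
Mixed L₀ = (14.3×4.41 + 2.84×47.1)/(17.14) = 196.8/17.14 = 11.48 mg/L.
Initial deficit D₀ = C_s − DO₀ = 10.3 − 6.973 = 3.327 mg/L.
D(1.11) = [0.216×11.48/(0.538−0.216)](e^(−0.216×1.11) − e^(−0.538×1.11)) + 3.327 e^(−0.538×1.11)
= 7.703 × (0.7868 − 0.5504) + 3.327 × 0.5504 = 3.652 mg/L.
DO = 10.3 − 3.652 = 6.648 mg/L.

DO ≈ 6.65 mg/L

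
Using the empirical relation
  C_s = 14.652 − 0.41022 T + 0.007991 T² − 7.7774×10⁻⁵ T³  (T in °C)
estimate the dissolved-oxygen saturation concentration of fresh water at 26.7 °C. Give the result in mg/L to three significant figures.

C_s ≈ 7.92 mg/L

C_s = 14.652 − 0.41022×26.7 + 0.007991×26.7² − 7.7774×10⁻⁵×26.7³ = 7.915 mg/L.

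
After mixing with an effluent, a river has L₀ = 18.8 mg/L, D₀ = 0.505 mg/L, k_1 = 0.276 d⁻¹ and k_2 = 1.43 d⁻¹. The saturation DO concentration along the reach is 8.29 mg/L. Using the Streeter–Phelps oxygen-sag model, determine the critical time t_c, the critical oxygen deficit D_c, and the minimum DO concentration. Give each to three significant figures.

With k_2/k_1 = 5.181 and 1 − D₀(k_2−k_1)/(k_1 L₀) = 0.8877,
t_c = ln(5.181 × 0.8877) / (1.43 − 0.276) = ln(4.599) / 1.154 = 1.526/1.154 = 1.322 d.
L(t_c) = L₀ e^(−k_1 t_c) = 18.8 × 0.6942 = 13.05 mg/L, and at the critical point k_2 D_c = k_1 L, so D_c = (0.276/1.43) × 13.05 = 2.519 mg/L.
Minimum DO = C_s − D_c = 8.29 − 2.519 = 5.771 mg/L.

t_c ≈ 1.32 d; D_c ≈ 2.52 mg/L; min DO ≈ 5.77 mg/L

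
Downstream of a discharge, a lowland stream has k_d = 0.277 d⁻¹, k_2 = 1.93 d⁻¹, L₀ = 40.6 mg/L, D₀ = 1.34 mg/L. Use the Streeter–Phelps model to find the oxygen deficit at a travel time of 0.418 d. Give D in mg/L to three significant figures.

k_d L₀/(k_2−k_d) = 0.277×40.6/(1.93−0.277) = 11.25/1.653 = 6.804 mg/L.
e^(−k_d t) = e^(−0.277×0.4180) = 0.8907; e^(−k_2 t) = e^(−1.93×0.4180) = 0.4463.
D = 6.804 × (0.8907 − 0.4463) + 1.34 × 0.4463 = 3.023 + 0.5981 = 3.621 mg/L.

D ≈ 3.62 mg/L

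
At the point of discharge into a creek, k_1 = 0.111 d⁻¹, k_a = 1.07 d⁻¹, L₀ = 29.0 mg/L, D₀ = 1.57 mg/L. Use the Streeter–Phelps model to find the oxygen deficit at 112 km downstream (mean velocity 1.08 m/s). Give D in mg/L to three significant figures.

Travel time t = x/v = 112 km / (1.08 m/s) = 112000 m / 1.08 m/s = 103700 s = 1.200 d.
k_1 L₀/(k_a−k_1) = 0.111×29.0/(1.07−0.111) = 3.219/0.9590 = 3.357 mg/L.
e^(−k_1 t) = e^(−0.111×1.200) = 0.8753; e^(−k_a t) = e^(−1.07×1.200) = 0.2768.
D = 3.357 × (0.8753 − 0.2768) + 1.57 × 0.2768 = 2.009 + 0.4346 = 2.443 mg/L.

D ≈ 2.44 mg/L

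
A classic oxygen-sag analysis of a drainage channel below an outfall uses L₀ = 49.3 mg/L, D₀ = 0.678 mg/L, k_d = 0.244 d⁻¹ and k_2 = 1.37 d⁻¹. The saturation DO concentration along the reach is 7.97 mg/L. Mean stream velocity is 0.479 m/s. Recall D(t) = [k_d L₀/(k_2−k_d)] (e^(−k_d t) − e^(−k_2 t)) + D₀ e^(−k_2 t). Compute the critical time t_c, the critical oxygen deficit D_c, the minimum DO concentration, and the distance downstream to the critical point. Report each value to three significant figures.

t_c = [1/(k_2−k_d)] ln[(k_2/k_d)(1 − D₀(k_2−k_d)/(k_d L₀))]
= [1/(1.37−0.244)] ln[(1.37/0.244)(1 − 0.678×1.126/(0.244×49.3))]
= (1/1.126) ln[5.615 × 0.9365] = 0.8881 × ln(5.258) = 0.8881 × 1.660 = 1.474 d.
L(t_c) = L₀ e^(−k_d t_c) = 49.3 × 0.6979 = 34.41 mg/L, and at the critical point k_2 D_c = k_d L, so D_c = (0.244/1.37) × 34.41 = 6.128 mg/L.
Minimum DO = C_s − D_c = 7.97 − 6.128 = 1.842 mg/L.
x_c = v t_c = 0.479 m/s × 1.474 d × 86400 s/d = 61010 m ≈ 61.0 km.

t_c ≈ 1.47 d; D_c ≈ 6.13 mg/L; min DO ≈ 1.84 mg/L; x_c ≈ 61.0 km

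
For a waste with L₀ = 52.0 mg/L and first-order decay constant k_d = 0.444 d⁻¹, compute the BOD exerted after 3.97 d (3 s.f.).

y_t = L₀(1 − e^(−k_d t)) = 52.0 × (1 − e^(−0.444×3.97))
= 52.0 × (1 − 0.1716) = 52.0 × 0.8284 = 43.08 mg/L.

y ≈ 43.1 mg/L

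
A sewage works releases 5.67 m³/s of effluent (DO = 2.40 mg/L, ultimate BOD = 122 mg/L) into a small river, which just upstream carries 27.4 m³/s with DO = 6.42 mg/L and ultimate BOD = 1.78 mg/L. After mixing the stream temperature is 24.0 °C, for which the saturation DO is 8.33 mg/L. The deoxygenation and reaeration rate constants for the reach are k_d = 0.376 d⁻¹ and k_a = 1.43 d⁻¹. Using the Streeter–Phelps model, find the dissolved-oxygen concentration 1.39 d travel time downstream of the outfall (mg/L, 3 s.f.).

Mixed DO = (27.4×6.42 + 5.67×2.40)/(27.4+5.67) = 189.5/33.07 = 5.731 mg/L.
Mixed L₀ = (27.4×1.78 + 5.67×122)/(33.07) = 740.5/33.07 = 22.39 mg/L.
Initial deficit D₀ = C_s − DO₀ = 8.33 − 5.731 = 2.599 mg/L.
D(1.39) = [0.376×22.39/(1.43−0.376)](e^(−0.376×1.39) − e^(−1.43×1.39)) + 2.599 e^(−1.43×1.39)
= 7.988 × (0.5930 − 0.1370) + 2.599 × 0.1370 = 3.998 mg/L.
DO = 8.33 − 3.998 = 4.332 mg/L.

DO ≈ 4.33 mg/L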